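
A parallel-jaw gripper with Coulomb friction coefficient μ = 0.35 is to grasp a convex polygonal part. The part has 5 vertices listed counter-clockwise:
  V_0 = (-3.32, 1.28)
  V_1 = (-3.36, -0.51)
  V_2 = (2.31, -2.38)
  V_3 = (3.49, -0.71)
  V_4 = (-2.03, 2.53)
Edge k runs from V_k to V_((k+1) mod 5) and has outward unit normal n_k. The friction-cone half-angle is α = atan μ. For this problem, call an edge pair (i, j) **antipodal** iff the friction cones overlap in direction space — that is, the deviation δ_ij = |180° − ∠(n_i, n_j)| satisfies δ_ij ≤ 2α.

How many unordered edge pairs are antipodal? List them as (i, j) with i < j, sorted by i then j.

α = atan 0.35 = 19.29°;  2α = 38.58°
n_0 = (-0.9998, +0.0223)
n_1 = (-0.3132, -0.9497)
n_2 = (+0.8167, -0.5771)
n_3 = (+0.5062, +0.8624)
n_4 = (-0.6959, +0.7182)
  (0,1): δ = 106.97°  ·
  (0,2): δ = 33.96°  ✓
  (0,3): δ = 60.87°  ·
  (0,4): δ = 135.38°  ·
  (1,2): δ = 106.99°  ·
  (1,3): δ = 12.16°  ✓
  (1,4): δ = 62.35°  ·
  (2,3): δ = 85.17°  ·
  (2,4): δ = 10.66°  ✓
  (3,4): δ = 105.49°  ·
antipodal pairs: 3

count = 3; pairs: (0,2), (1,3), (2,4)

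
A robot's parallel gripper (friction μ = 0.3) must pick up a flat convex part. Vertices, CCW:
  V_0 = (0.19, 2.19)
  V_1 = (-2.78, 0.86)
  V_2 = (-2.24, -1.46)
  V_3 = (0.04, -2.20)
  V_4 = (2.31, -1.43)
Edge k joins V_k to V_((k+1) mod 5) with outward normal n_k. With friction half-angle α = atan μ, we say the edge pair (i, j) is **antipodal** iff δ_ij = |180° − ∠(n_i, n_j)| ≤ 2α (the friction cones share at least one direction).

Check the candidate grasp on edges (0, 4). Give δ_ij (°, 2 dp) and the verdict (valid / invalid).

α = atan 0.3 = 16.70°;  2α = 33.40°
edge 0: e_0 = (-2.97, -1.33);  n_0 = (-0.4087, +0.9127)
edge 4: e_4 = (-2.12, +3.62);  n_4 = (+0.8629, +0.5054)
∠(n_0, n_4) = 83.77°
δ = |180° − 83.77°| = 96.23°
96.23° > 2α = 33.40°  →  invalid

δ = 96.23°, invalid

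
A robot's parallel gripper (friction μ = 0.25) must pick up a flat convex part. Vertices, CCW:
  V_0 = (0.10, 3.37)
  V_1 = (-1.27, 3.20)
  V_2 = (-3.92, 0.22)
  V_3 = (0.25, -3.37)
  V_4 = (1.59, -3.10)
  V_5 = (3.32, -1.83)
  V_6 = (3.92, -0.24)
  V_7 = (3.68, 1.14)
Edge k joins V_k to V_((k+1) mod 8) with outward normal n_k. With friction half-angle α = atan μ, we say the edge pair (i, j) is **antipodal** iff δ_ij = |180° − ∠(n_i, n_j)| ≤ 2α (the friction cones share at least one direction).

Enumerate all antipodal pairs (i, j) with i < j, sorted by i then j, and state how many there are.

count = 4; pairs: (0,3), (1,4), (1,5), (2,7)

α = atan 0.25 = 14.04°;  2α = 28.07°
n_0 = (-0.1231, +0.9924)
n_1 = (-0.7473, +0.6645)
n_2 = (-0.6524, -0.7578)
n_3 = (+0.1975, -0.9803)
n_4 = (+0.5918, -0.8061)
n_5 = (+0.9356, -0.3531)
n_6 = (+0.9852, +0.1713)
n_7 = (+0.5287, +0.8488)
  (0,1): δ = 138.72°  ·
  (0,2): δ = 47.80°  ·
  (0,3): δ = 4.32°  ✓
  (0,4): δ = 29.21°  ·
  (0,5): δ = 62.25°  ·
  (0,6): δ = 92.79°  ·
  (0,7): δ = 141.01°  ·
  (1,2): δ = 89.08°  ·
  (1,3): δ = 36.96°  ·
  (1,4): δ = 12.07°  ✓
  (1,5): δ = 20.97°  ✓
  (1,6): δ = 51.51°  ·
  (1,7): δ = 99.73°  ·
  (2,3): δ = 127.88°  ·
  (2,4): δ = 102.99°  ·
  (2,5): δ = 69.95°  ·
  (2,6): δ = 39.41°  ·
  (2,7): δ = 8.81°  ✓
  (3,4): δ = 155.11°  ·
  (3,5): δ = 122.07°  ·
  (3,6): δ = 91.53°  ·
  (3,7): δ = 43.31°  ·
  (4,5): δ = 146.96°  ·
  (4,6): δ = 116.42°  ·
  (4,7): δ = 68.20°  ·
  (5,6): δ = 149.46°  ·
  (5,7): δ = 101.24°  ·
  (6,7): δ = 131.78°  ·
antipodal pairs: 4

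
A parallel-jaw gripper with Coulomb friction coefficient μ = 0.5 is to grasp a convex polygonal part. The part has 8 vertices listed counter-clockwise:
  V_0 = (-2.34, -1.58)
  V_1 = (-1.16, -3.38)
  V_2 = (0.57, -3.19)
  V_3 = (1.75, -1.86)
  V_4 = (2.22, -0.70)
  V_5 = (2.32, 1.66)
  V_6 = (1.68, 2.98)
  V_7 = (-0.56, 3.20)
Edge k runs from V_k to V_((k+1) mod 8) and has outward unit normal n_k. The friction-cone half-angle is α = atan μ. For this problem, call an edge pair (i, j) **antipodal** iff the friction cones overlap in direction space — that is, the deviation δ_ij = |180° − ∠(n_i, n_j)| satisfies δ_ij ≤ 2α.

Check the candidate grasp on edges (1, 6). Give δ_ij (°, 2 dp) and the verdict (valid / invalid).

δ = 11.88°, valid

α = atan 0.5 = 26.57°;  2α = 53.13°
edge 1: e_1 = (+1.73, +0.19);  n_1 = (+0.1092, -0.9940)
edge 6: e_6 = (-2.24, +0.22);  n_6 = (+0.0977, +0.9952)
∠(n_1, n_6) = 168.12°
δ = |180° − 168.12°| = 11.88°
11.88° ≤ 2α = 53.13°  →  valid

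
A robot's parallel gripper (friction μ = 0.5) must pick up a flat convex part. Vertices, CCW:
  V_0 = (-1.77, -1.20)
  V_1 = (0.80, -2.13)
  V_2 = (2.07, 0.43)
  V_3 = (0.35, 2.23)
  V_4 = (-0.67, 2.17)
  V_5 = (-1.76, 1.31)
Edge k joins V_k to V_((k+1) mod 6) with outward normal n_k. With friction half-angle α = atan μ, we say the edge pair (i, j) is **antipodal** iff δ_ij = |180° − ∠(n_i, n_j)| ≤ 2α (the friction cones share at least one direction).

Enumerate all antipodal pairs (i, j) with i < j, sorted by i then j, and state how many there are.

count = 5; pairs: (0,2), (0,3), (1,4), (1,5), (2,5)

α = atan 0.5 = 26.57°;  2α = 53.13°
n_0 = (-0.3403, -0.9403)
n_1 = (+0.8958, -0.4444)
n_2 = (+0.7230, +0.6909)
n_3 = (-0.0587, +0.9983)
n_4 = (-0.6194, +0.7851)
n_5 = (-1.0000, +0.0040)
  (0,1): δ = 96.49°  ·
  (0,2): δ = 26.41°  ✓
  (0,3): δ = 23.26°  ✓
  (0,4): δ = 58.17°  ·
  (0,5): δ = 109.67°  ·
  (1,2): δ = 109.92°  ·
  (1,3): δ = 60.25°  ·
  (1,4): δ = 25.34°  ✓
  (1,5): δ = 26.16°  ✓
  (2,3): δ = 130.33°  ·
  (2,4): δ = 95.42°  ·
  (2,5): δ = 43.93°  ✓
  (3,4): δ = 145.09°  ·
  (3,5): δ = 93.59°  ·
  (4,5): δ = 128.50°  ·
antipodal pairs: 5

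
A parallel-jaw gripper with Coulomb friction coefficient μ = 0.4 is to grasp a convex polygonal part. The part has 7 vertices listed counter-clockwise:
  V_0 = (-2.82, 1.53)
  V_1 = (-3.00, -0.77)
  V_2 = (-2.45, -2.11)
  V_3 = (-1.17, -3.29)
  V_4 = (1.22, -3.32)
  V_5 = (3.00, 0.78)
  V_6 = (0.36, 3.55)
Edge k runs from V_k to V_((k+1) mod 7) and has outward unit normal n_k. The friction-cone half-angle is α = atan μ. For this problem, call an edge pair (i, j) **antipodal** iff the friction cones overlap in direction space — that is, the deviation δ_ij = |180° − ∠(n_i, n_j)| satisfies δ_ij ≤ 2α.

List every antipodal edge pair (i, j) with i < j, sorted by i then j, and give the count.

α = atan 0.4 = 21.80°;  2α = 43.60°
n_0 = (-0.9970, +0.0780)
n_1 = (-0.9251, -0.3797)
n_2 = (-0.6778, -0.7352)
n_3 = (-0.0126, -0.9999)
n_4 = (+0.9173, -0.3982)
n_5 = (+0.7239, +0.6899)
n_6 = (-0.5362, +0.8441)
  (0,1): δ = 153.21°  ·
  (0,2): δ = 128.20°  ·
  (0,3): δ = 86.24°  ·
  (0,4): δ = 18.99°  ✓
  (0,5): δ = 48.10°  ·
  (0,6): δ = 126.90°  ·
  (1,2): δ = 154.99°  ·
  (1,3): δ = 113.03°  ·
  (1,4): δ = 45.78°  ·
  (1,5): δ = 21.31°  ✓
  (1,6): δ = 100.11°  ·
  (2,3): δ = 138.05°  ·
  (2,4): δ = 70.80°  ·
  (2,5): δ = 3.70°  ✓
  (2,6): δ = 75.10°  ·
  (3,4): δ = 112.75°  ·
  (3,5): δ = 45.66°  ·
  (3,6): δ = 33.14°  ✓
  (4,5): δ = 112.91°  ·
  (4,6): δ = 34.11°  ✓
  (5,6): δ = 101.20°  ·
antipodal pairs: 5

count = 5; pairs: (0,4), (1,5), (2,5), (3,6), (4,6)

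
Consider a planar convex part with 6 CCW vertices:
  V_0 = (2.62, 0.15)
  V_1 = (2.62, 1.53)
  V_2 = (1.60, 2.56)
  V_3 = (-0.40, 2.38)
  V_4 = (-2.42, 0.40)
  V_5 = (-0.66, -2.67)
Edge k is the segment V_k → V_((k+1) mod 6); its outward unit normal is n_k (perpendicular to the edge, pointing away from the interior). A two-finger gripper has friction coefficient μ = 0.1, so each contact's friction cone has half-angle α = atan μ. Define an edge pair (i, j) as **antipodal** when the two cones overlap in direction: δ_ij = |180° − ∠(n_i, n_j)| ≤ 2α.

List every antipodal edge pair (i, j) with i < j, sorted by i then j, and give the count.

count = 1; pairs: (3,5)

α = atan 0.1 = 5.71°;  2α = 11.42°
n_0 = (+1.0000, -0.0000)
n_1 = (+0.7105, +0.7036)
n_2 = (-0.0896, +0.9960)
n_3 = (-0.7000, +0.7141)
n_4 = (-0.8675, -0.4974)
n_5 = (+0.6519, -0.7583)
  (0,1): δ = 135.28°  ·
  (0,2): δ = 84.86°  ·
  (0,3): δ = 45.57°  ·
  (0,4): δ = 29.83°  ·
  (0,5): δ = 130.69°  ·
  (1,2): δ = 129.58°  ·
  (1,3): δ = 90.29°  ·
  (1,4): δ = 14.90°  ·
  (1,5): δ = 85.97°  ·
  (2,3): δ = 140.72°  ·
  (2,4): δ = 65.32°  ·
  (2,5): δ = 35.54°  ·
  (3,4): δ = 104.60°  ·
  (3,5): δ = 3.74°  ✓
  (4,5): δ = 79.14°  ·
antipodal pairs: 1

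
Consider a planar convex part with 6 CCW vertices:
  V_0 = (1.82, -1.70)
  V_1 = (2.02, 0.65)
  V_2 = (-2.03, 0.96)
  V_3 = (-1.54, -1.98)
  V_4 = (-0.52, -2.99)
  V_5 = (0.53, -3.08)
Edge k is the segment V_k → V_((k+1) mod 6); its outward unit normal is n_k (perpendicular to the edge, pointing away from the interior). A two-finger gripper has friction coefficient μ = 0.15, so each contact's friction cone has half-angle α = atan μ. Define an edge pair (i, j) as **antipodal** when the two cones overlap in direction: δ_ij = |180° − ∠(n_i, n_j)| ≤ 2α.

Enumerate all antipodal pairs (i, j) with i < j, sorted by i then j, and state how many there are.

α = atan 0.15 = 8.53°;  2α = 17.06°
n_0 = (+0.9964, -0.0848)
n_1 = (+0.0763, +0.9971)
n_2 = (-0.9864, -0.1644)
n_3 = (-0.7036, -0.7106)
n_4 = (-0.0854, -0.9963)
n_5 = (+0.7305, -0.6829)
  (0,1): δ = 89.51°  ·
  (0,2): δ = 14.33°  ✓
  (0,3): δ = 50.15°  ·
  (0,4): δ = 89.97°  ·
  (0,5): δ = 141.80°  ·
  (1,2): δ = 76.16°  ·
  (1,3): δ = 40.34°  ·
  (1,4): δ = 0.52°  ✓
  (1,5): δ = 51.31°  ·
  (2,3): δ = 144.18°  ·
  (2,4): δ = 104.36°  ·
  (2,5): δ = 52.53°  ·
  (3,4): δ = 140.18°  ·
  (3,5): δ = 88.35°  ·
  (4,5): δ = 128.17°  ·
antipodal pairs: 2

count = 2; pairs: (0,2), (1,4)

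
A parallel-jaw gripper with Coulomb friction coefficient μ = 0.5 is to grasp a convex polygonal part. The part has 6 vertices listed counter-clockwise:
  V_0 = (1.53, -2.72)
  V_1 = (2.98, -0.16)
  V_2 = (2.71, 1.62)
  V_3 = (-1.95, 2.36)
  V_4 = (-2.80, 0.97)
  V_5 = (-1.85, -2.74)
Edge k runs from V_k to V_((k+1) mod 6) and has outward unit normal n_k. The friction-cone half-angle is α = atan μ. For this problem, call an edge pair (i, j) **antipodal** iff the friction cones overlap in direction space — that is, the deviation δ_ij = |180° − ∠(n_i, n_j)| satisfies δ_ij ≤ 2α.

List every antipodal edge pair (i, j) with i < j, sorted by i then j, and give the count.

α = atan 0.5 = 26.57°;  2α = 53.13°
n_0 = (+0.8701, -0.4928)
n_1 = (+0.9887, +0.1500)
n_2 = (+0.1568, +0.9876)
n_3 = (-0.8531, +0.5217)
n_4 = (-0.9687, -0.2481)
n_5 = (+0.0059, -1.0000)
  (0,1): δ = 141.85°  ·
  (0,2): δ = 69.50°  ·
  (0,3): δ = 1.92°  ✓
  (0,4): δ = 43.89°  ✓
  (0,5): δ = 119.87°  ·
  (1,2): δ = 107.65°  ·
  (1,3): δ = 40.07°  ✓
  (1,4): δ = 5.74°  ✓
  (1,5): δ = 81.71°  ·
  (2,3): δ = 112.42°  ·
  (2,4): δ = 66.61°  ·
  (2,5): δ = 9.36°  ✓
  (3,4): δ = 134.19°  ·
  (3,5): δ = 58.21°  ·
  (4,5): δ = 104.02°  ·
antipodal pairs: 5

count = 5; pairs: (0,3), (0,4), (1,3), (1,4), (2,5)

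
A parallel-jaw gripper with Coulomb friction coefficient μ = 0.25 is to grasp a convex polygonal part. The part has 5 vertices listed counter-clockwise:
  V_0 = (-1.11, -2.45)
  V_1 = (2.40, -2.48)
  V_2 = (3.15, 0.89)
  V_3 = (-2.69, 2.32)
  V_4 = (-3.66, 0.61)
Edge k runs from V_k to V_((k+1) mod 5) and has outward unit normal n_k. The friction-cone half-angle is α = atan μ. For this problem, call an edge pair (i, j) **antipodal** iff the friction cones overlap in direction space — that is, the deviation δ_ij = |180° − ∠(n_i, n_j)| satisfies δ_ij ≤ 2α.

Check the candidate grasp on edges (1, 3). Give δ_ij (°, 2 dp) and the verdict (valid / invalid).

δ = 17.02°, valid

α = atan 0.25 = 14.04°;  2α = 28.07°
edge 1: e_1 = (+0.75, +3.37);  n_1 = (+0.9761, -0.2172)
edge 3: e_3 = (-0.97, -1.71);  n_3 = (-0.8698, +0.4934)
∠(n_1, n_3) = 162.98°
δ = |180° − 162.98°| = 17.02°
17.02° ≤ 2α = 28.07°  →  valid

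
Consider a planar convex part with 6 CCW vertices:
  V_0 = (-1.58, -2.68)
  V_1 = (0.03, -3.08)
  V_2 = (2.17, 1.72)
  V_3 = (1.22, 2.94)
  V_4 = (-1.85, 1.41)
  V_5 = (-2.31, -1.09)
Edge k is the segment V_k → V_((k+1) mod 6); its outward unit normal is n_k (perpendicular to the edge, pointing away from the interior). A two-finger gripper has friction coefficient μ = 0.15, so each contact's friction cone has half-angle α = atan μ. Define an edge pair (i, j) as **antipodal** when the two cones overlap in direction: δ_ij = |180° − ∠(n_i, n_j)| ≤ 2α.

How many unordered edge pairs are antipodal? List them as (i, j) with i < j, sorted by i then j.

count = 2; pairs: (1,4), (2,5)

α = atan 0.15 = 8.53°;  2α = 17.06°
n_0 = (-0.2411, -0.9705)
n_1 = (+0.9133, -0.4072)
n_2 = (+0.7890, +0.6144)
n_3 = (-0.4460, +0.8950)
n_4 = (-0.9835, +0.1810)
n_5 = (-0.9088, -0.4172)
  (0,1): δ = 100.08°  ·
  (0,2): δ = 38.14°  ·
  (0,3): δ = 40.44°  ·
  (0,4): δ = 93.53°  ·
  (0,5): δ = 128.61°  ·
  (1,2): δ = 118.06°  ·
  (1,3): δ = 39.48°  ·
  (1,4): δ = 13.60°  ✓
  (1,5): δ = 48.69°  ·
  (2,3): δ = 101.42°  ·
  (2,4): δ = 48.33°  ·
  (2,5): δ = 13.25°  ✓
  (3,4): δ = 126.92°  ·
  (3,5): δ = 91.83°  ·
  (4,5): δ = 144.91°  ·
antipodal pairs: 2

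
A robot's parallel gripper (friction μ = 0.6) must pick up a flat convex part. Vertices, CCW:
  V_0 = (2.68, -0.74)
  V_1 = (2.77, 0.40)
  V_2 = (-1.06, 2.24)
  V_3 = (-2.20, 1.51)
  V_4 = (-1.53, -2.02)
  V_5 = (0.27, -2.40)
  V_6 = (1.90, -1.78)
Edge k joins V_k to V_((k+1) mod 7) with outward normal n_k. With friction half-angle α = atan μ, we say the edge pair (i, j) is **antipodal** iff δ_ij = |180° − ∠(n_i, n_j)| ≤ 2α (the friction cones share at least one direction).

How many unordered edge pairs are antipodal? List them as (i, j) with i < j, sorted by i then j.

count = 9; pairs: (0,2), (0,3), (1,3), (1,4), (1,5), (2,4), (2,5), (2,6), (3,6)

α = atan 0.6 = 30.96°;  2α = 61.93°
n_0 = (+0.9969, -0.0787)
n_1 = (+0.4330, +0.9014)
n_2 = (-0.5393, +0.8421)
n_3 = (-0.9825, -0.1865)
n_4 = (-0.2066, -0.9784)
n_5 = (+0.3555, -0.9347)
n_6 = (+0.8000, -0.6000)
  (0,1): δ = 111.15°  ·
  (0,2): δ = 52.85°  ✓
  (0,3): δ = 15.26°  ✓
  (0,4): δ = 82.59°  ·
  (0,5): δ = 115.34°  ·
  (0,6): δ = 147.64°  ·
  (1,2): δ = 121.71°  ·
  (1,3): δ = 53.59°  ✓
  (1,4): δ = 13.74°  ✓
  (1,5): δ = 46.49°  ✓
  (1,6): δ = 78.79°  ·
  (2,3): δ = 111.89°  ·
  (2,4): δ = 44.55°  ✓
  (2,5): δ = 11.81°  ✓
  (2,6): δ = 20.50°  ✓
  (3,4): δ = 112.67°  ·
  (3,5): δ = 79.92°  ·
  (3,6): δ = 47.62°  ✓
  (4,5): δ = 147.25°  ·
  (4,6): δ = 114.95°  ·
  (5,6): δ = 147.70°  ·
antipodal pairs: 9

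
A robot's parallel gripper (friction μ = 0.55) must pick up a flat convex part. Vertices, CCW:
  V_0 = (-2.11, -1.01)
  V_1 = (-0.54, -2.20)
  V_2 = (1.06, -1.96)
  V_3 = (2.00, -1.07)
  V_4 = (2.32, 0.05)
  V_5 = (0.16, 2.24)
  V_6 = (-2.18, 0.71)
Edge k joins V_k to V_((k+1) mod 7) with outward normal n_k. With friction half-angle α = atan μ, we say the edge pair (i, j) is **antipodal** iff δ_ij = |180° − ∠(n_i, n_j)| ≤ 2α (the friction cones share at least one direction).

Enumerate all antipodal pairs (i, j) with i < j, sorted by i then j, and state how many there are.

α = atan 0.55 = 28.81°;  2α = 57.62°
n_0 = (-0.6041, -0.7969)
n_1 = (+0.1483, -0.9889)
n_2 = (+0.6875, -0.7262)
n_3 = (+0.9615, -0.2747)
n_4 = (+0.7120, +0.7022)
n_5 = (-0.5472, +0.8370)
n_6 = (-0.9992, -0.0407)
  (0,1): δ = 134.31°  ·
  (0,2): δ = 99.40°  ·
  (0,3): δ = 68.78°  ·
  (0,4): δ = 8.23°  ✓
  (0,5): δ = 70.34°  ·
  (0,6): δ = 129.49°  ·
  (1,2): δ = 145.10°  ·
  (1,3): δ = 114.48°  ·
  (1,4): δ = 53.93°  ✓
  (1,5): δ = 24.65°  ✓
  (1,6): δ = 83.80°  ·
  (2,3): δ = 149.38°  ·
  (2,4): δ = 88.83°  ·
  (2,5): δ = 10.26°  ✓
  (2,6): δ = 48.90°  ✓
  (3,4): δ = 119.45°  ·
  (3,5): δ = 40.88°  ✓
  (3,6): δ = 18.28°  ✓
  (4,5): δ = 101.43°  ·
  (4,6): δ = 42.27°  ✓
  (5,6): δ = 120.85°  ·
antipodal pairs: 8

count = 8; pairs: (0,4), (1,4), (1,5), (2,5), (2,6), (3,5), (3,6), (4,6)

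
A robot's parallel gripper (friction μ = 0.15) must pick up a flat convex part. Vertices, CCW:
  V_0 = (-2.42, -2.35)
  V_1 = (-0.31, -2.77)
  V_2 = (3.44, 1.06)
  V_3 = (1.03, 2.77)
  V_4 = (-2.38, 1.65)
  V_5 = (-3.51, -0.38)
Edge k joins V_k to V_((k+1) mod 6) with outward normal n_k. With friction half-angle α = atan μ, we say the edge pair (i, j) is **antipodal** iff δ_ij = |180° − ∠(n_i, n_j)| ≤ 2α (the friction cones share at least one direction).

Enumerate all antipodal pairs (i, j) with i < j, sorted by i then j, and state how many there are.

α = atan 0.15 = 8.53°;  2α = 17.06°
n_0 = (-0.1952, -0.9808)
n_1 = (+0.7145, -0.6996)
n_2 = (+0.5787, +0.8156)
n_3 = (-0.3120, +0.9501)
n_4 = (-0.8738, +0.4864)
n_5 = (-0.8750, -0.4841)
  (0,1): δ = 123.14°  ·
  (0,2): δ = 24.10°  ·
  (0,3): δ = 29.44°  ·
  (0,4): δ = 72.16°  ·
  (0,5): δ = 130.21°  ·
  (1,2): δ = 80.96°  ·
  (1,3): δ = 27.42°  ·
  (1,4): δ = 15.29°  ✓
  (1,5): δ = 73.35°  ·
  (2,3): δ = 126.46°  ·
  (2,4): δ = 83.75°  ·
  (2,5): δ = 25.69°  ·
  (3,4): δ = 137.29°  ·
  (3,5): δ = 79.23°  ·
  (4,5): δ = 121.94°  ·
antipodal pairs: 1

count = 1; pairs: (1,4)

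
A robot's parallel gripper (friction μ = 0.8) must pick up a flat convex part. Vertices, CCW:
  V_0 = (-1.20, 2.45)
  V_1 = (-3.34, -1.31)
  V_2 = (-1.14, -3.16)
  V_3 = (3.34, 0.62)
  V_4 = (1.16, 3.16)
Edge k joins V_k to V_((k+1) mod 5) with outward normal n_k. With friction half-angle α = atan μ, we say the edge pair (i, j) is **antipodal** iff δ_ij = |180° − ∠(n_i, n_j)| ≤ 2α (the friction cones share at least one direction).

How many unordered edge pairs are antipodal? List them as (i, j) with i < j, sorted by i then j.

count = 5; pairs: (0,2), (0,3), (1,3), (1,4), (2,4)

α = atan 0.8 = 38.66°;  2α = 77.32°
n_0 = (-0.8691, +0.4946)
n_1 = (-0.6436, -0.7654)
n_2 = (+0.6449, -0.7643)
n_3 = (+0.7588, +0.6513)
n_4 = (-0.2881, +0.9576)
  (0,1): δ = 100.41°  ·
  (0,2): δ = 20.20°  ✓
  (0,3): δ = 70.28°  ✓
  (0,4): δ = 136.39°  ·
  (1,2): δ = 99.78°  ·
  (1,3): δ = 9.30°  ✓
  (1,4): δ = 56.80°  ✓
  (2,3): δ = 89.52°  ·
  (2,4): δ = 23.41°  ✓
  (3,4): δ = 113.89°  ·
antipodal pairs: 5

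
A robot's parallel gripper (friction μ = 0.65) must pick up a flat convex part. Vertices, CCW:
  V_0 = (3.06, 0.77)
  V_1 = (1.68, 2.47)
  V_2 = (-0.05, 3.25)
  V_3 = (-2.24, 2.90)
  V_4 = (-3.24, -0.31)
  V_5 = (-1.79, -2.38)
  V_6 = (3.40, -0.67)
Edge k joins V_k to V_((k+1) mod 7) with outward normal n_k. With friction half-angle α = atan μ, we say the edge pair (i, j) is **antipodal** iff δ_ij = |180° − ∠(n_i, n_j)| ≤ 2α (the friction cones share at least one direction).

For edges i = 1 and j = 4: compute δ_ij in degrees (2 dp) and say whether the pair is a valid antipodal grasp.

δ = 30.72°, valid

α = atan 0.65 = 33.02°;  2α = 66.05°
edge 1: e_1 = (-1.73, +0.78);  n_1 = (+0.4110, +0.9116)
edge 4: e_4 = (+1.45, -2.07);  n_4 = (-0.8190, -0.5737)
∠(n_1, n_4) = 149.28°
δ = |180° − 149.28°| = 30.72°
30.72° ≤ 2α = 66.05°  →  valid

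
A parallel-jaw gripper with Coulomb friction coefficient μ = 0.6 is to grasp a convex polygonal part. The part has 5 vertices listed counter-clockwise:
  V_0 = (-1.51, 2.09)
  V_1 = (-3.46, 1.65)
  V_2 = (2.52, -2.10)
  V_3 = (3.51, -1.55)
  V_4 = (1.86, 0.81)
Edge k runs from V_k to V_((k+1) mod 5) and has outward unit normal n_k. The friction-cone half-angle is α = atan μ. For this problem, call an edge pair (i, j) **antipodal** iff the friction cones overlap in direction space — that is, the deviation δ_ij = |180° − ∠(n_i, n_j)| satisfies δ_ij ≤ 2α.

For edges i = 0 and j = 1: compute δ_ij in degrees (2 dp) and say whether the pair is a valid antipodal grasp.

α = atan 0.6 = 30.96°;  2α = 61.93°
edge 0: e_0 = (-1.95, -0.44);  n_0 = (-0.2201, +0.9755)
edge 1: e_1 = (+5.98, -3.75);  n_1 = (-0.5313, -0.8472)
∠(n_0, n_1) = 135.19°
δ = |180° − 135.19°| = 44.81°
44.81° ≤ 2α = 61.93°  →  valid

δ = 44.81°, valid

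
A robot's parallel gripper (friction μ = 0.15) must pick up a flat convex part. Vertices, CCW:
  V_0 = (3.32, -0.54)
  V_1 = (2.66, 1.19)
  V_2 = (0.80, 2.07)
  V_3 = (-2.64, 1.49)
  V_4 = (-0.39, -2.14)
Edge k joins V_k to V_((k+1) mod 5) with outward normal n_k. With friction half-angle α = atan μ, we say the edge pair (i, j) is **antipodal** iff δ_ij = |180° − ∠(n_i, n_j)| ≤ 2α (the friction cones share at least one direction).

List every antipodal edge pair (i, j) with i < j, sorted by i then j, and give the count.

α = atan 0.15 = 8.53°;  2α = 17.06°
n_0 = (+0.9343, +0.3564)
n_1 = (+0.4277, +0.9039)
n_2 = (-0.1663, +0.9861)
n_3 = (-0.8500, -0.5268)
n_4 = (+0.3960, -0.9182)
  (0,1): δ = 136.20°  ·
  (0,2): δ = 101.31°  ·
  (0,3): δ = 10.91°  ✓
  (0,4): δ = 92.45°  ·
  (1,2): δ = 145.11°  ·
  (1,3): δ = 32.89°  ·
  (1,4): δ = 48.65°  ·
  (2,3): δ = 67.78°  ·
  (2,4): δ = 13.76°  ✓
  (3,4): δ = 98.46°  ·
antipodal pairs: 2

count = 2; pairs: (0,3), (2,4)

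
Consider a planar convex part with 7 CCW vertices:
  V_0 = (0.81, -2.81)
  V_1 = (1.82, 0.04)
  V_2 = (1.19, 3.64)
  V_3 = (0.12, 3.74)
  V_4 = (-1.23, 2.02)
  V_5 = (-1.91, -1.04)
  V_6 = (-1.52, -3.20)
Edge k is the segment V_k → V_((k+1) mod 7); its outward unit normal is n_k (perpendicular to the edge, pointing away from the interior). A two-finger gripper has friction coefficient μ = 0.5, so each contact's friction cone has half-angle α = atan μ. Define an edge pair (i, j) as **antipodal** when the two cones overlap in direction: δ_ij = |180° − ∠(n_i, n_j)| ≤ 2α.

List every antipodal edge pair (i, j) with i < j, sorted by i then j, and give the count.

count = 8; pairs: (0,3), (0,4), (0,5), (1,3), (1,4), (1,5), (2,6), (3,6)

α = atan 0.5 = 26.57°;  2α = 53.13°
n_0 = (+0.9426, -0.3340)
n_1 = (+0.9850, +0.1724)
n_2 = (+0.0931, +0.9957)
n_3 = (-0.7866, +0.6174)
n_4 = (-0.9762, +0.2169)
n_5 = (-0.9841, -0.1777)
n_6 = (+0.1651, -0.9863)
  (0,1): δ = 150.56°  ·
  (0,2): δ = 75.83°  ·
  (0,3): δ = 18.61°  ✓
  (0,4): δ = 6.98°  ✓
  (0,5): δ = 29.75°  ✓
  (0,6): δ = 119.02°  ·
  (1,2): δ = 105.27°  ·
  (1,3): δ = 48.05°  ✓
  (1,4): δ = 22.46°  ✓
  (1,5): δ = 0.31°  ✓
  (1,6): δ = 89.58°  ·
  (2,3): δ = 122.79°  ·
  (2,4): δ = 97.19°  ·
  (2,5): δ = 74.43°  ·
  (2,6): δ = 14.84°  ✓
  (3,4): δ = 154.40°  ·
  (3,5): δ = 131.64°  ·
  (3,6): δ = 42.37°  ✓
  (4,5): δ = 157.24°  ·
  (4,6): δ = 67.97°  ·
  (5,6): δ = 90.73°  ·
antipodal pairs: 8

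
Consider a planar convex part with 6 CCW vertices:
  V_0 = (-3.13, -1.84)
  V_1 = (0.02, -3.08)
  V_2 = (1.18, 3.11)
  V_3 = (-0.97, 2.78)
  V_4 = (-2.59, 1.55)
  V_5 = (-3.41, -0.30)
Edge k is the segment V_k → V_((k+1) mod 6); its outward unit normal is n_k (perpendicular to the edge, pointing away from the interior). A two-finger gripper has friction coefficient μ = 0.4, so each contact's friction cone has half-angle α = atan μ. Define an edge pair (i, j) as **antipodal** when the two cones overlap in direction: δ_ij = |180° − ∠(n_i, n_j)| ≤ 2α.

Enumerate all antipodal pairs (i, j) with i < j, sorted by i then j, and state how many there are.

count = 4; pairs: (0,2), (1,3), (1,4), (1,5)

α = atan 0.4 = 21.80°;  2α = 43.60°
n_0 = (-0.3663, -0.9305)
n_1 = (+0.9829, -0.1842)
n_2 = (-0.1517, +0.9884)
n_3 = (-0.6047, +0.7964)
n_4 = (-0.9142, +0.4052)
n_5 = (-0.9839, -0.1789)
  (0,1): δ = 79.13°  ·
  (0,2): δ = 30.21°  ✓
  (0,3): δ = 58.70°  ·
  (0,4): δ = 87.58°  ·
  (0,5): δ = 121.79°  ·
  (1,2): δ = 70.66°  ·
  (1,3): δ = 42.18°  ✓
  (1,4): δ = 13.29°  ✓
  (1,5): δ = 20.92°  ✓
  (2,3): δ = 151.52°  ·
  (2,4): δ = 122.63°  ·
  (2,5): δ = 88.42°  ·
  (3,4): δ = 151.11°  ·
  (3,5): δ = 116.90°  ·
  (4,5): δ = 145.79°  ·
antipodal pairs: 4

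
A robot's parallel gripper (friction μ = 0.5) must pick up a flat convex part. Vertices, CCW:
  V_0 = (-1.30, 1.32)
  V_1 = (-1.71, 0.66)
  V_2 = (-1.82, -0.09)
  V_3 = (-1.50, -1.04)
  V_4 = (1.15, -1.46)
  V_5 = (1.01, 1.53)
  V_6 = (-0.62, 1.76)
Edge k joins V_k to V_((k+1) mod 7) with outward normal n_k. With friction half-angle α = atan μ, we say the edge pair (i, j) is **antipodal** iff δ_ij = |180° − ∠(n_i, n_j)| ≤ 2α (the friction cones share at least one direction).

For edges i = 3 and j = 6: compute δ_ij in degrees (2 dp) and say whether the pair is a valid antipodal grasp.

α = atan 0.5 = 26.57°;  2α = 53.13°
edge 3: e_3 = (+2.65, -0.42);  n_3 = (-0.1565, -0.9877)
edge 6: e_6 = (-0.68, -0.44);  n_6 = (-0.5433, +0.8396)
∠(n_3, n_6) = 138.09°
δ = |180° − 138.09°| = 41.91°
41.91° ≤ 2α = 53.13°  →  valid

δ = 41.91°, valid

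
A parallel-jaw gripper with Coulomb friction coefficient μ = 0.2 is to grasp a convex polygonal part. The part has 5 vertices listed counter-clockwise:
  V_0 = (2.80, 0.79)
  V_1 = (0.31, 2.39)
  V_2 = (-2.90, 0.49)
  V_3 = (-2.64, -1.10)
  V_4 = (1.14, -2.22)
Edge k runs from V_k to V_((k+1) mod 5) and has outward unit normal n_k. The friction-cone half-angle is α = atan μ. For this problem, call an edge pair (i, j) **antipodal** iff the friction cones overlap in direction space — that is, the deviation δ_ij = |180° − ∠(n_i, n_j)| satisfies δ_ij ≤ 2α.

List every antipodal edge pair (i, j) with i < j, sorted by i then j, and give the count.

count = 1; pairs: (0,3)

α = atan 0.2 = 11.31°;  2α = 22.62°
n_0 = (+0.5406, +0.8413)
n_1 = (-0.5094, +0.8606)
n_2 = (-0.9869, -0.1614)
n_3 = (-0.2841, -0.9588)
n_4 = (+0.8757, -0.4829)
  (0,1): δ = 116.66°  ·
  (0,2): δ = 47.99°  ·
  (0,3): δ = 16.22°  ✓
  (0,4): δ = 93.85°  ·
  (1,2): δ = 111.33°  ·
  (1,3): δ = 47.13°  ·
  (1,4): δ = 30.50°  ·
  (2,3): δ = 115.79°  ·
  (2,4): δ = 38.16°  ·
  (3,4): δ = 102.37°  ·
antipodal pairs: 1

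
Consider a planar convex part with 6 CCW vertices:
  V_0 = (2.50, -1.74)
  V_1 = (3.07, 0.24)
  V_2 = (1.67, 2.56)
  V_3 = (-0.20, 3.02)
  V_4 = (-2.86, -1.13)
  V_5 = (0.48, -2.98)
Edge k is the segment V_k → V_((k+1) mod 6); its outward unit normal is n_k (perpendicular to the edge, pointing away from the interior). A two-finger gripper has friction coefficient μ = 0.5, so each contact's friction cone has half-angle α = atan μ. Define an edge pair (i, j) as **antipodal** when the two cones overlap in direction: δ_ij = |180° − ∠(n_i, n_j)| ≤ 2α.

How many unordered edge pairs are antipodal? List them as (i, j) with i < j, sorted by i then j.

count = 5; pairs: (0,3), (1,4), (2,4), (2,5), (3,5)

α = atan 0.5 = 26.57°;  2α = 53.13°
n_0 = (+0.9610, -0.2766)
n_1 = (+0.8562, +0.5167)
n_2 = (+0.2389, +0.9711)
n_3 = (-0.8419, +0.5396)
n_4 = (-0.4845, -0.8748)
n_5 = (+0.5232, -0.8522)
  (0,1): δ = 132.83°  ·
  (0,2): δ = 87.76°  ·
  (0,3): δ = 16.60°  ✓
  (0,4): δ = 77.08°  ·
  (0,5): δ = 137.60°  ·
  (1,2): δ = 134.93°  ·
  (1,3): δ = 63.77°  ·
  (1,4): δ = 29.91°  ✓
  (1,5): δ = 90.44°  ·
  (2,3): δ = 108.84°  ·
  (2,4): δ = 15.16°  ✓
  (2,5): δ = 45.36°  ✓
  (3,4): δ = 86.32°  ·
  (3,5): δ = 25.80°  ✓
  (4,5): δ = 119.47°  ·
antipodal pairs: 5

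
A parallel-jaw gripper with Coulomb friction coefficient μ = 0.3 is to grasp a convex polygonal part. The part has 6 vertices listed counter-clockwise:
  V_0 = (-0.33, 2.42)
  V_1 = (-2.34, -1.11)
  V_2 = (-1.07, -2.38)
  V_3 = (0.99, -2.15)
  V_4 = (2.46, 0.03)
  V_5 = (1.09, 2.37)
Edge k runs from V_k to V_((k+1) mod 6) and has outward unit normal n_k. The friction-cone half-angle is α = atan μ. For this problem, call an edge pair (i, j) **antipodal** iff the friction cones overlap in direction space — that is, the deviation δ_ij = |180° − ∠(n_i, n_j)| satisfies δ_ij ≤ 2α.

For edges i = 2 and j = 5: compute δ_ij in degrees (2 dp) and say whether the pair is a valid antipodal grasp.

δ = 8.39°, valid

α = atan 0.3 = 16.70°;  2α = 33.40°
edge 2: e_2 = (+2.06, +0.23);  n_2 = (+0.1110, -0.9938)
edge 5: e_5 = (-1.42, +0.05);  n_5 = (+0.0352, +0.9994)
∠(n_2, n_5) = 171.61°
δ = |180° − 171.61°| = 8.39°
8.39° ≤ 2α = 33.40°  →  valid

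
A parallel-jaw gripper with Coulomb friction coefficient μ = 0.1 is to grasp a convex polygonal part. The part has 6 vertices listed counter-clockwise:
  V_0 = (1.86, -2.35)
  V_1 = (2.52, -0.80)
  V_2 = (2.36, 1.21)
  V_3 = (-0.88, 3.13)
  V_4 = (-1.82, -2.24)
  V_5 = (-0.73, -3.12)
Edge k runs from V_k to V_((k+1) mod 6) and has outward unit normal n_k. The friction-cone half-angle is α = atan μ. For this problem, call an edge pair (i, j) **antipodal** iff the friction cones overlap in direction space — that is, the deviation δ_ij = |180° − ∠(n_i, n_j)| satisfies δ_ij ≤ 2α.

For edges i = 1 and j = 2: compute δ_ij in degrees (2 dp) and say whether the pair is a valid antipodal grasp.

α = atan 0.1 = 5.71°;  2α = 11.42°
edge 1: e_1 = (-0.16, +2.01);  n_1 = (+0.9968, +0.0794)
edge 2: e_2 = (-3.24, +1.92);  n_2 = (+0.5098, +0.8603)
∠(n_1, n_2) = 54.80°
δ = |180° − 54.80°| = 125.20°
125.20° > 2α = 11.42°  →  invalid

δ = 125.20°, invalid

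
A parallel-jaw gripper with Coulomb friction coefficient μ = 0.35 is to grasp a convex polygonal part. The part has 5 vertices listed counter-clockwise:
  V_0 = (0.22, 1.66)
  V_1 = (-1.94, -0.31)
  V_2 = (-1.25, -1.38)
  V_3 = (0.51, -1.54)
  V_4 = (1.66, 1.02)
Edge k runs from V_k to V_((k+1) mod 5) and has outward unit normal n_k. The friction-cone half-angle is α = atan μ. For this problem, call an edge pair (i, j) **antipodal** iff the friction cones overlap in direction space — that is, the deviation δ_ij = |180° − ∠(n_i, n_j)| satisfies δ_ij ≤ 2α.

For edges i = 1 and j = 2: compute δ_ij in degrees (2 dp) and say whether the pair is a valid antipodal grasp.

α = atan 0.35 = 19.29°;  2α = 38.58°
edge 1: e_1 = (+0.69, -1.07);  n_1 = (-0.8404, -0.5419)
edge 2: e_2 = (+1.76, -0.16);  n_2 = (-0.0905, -0.9959)
∠(n_1, n_2) = 51.99°
δ = |180° − 51.99°| = 128.01°
128.01° > 2α = 38.58°  →  invalid

δ = 128.01°, invalid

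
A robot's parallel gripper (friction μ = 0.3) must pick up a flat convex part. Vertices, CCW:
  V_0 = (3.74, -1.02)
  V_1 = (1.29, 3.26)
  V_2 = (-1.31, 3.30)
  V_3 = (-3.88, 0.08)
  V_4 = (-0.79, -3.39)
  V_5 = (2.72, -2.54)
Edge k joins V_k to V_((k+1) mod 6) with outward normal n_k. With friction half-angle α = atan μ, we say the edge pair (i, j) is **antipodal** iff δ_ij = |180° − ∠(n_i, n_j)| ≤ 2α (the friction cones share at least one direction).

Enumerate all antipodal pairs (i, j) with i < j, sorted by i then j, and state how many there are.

count = 3; pairs: (0,3), (1,4), (2,5)

α = atan 0.3 = 16.70°;  2α = 33.40°
n_0 = (+0.8679, +0.4968)
n_1 = (+0.0154, +0.9999)
n_2 = (-0.7816, +0.6238)
n_3 = (-0.7468, -0.6650)
n_4 = (+0.2354, -0.9719)
n_5 = (+0.8304, -0.5572)
  (0,1): δ = 120.67°  ·
  (0,2): δ = 68.38°  ·
  (0,3): δ = 11.90°  ✓
  (0,4): δ = 73.82°  ·
  (0,5): δ = 116.35°  ·
  (1,2): δ = 127.71°  ·
  (1,3): δ = 47.43°  ·
  (1,4): δ = 14.49°  ✓
  (1,5): δ = 57.02°  ·
  (2,3): δ = 99.72°  ·
  (2,4): δ = 37.79°  ·
  (2,5): δ = 4.73°  ✓
  (3,4): δ = 118.07°  ·
  (3,5): δ = 75.55°  ·
  (4,5): δ = 137.48°  ·
antipodal pairs: 3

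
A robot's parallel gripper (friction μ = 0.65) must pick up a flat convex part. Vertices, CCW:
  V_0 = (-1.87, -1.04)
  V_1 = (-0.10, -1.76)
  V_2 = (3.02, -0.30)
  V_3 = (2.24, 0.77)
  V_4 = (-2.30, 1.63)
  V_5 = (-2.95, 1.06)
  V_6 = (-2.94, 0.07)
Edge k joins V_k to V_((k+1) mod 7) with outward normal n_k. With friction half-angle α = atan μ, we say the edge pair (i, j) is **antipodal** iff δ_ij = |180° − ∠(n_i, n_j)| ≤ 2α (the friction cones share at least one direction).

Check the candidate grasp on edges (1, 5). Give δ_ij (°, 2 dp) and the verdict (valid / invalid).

α = atan 0.65 = 33.02°;  2α = 66.05°
edge 1: e_1 = (+3.12, +1.46);  n_1 = (+0.4238, -0.9057)
edge 5: e_5 = (+0.01, -0.99);  n_5 = (-0.9999, -0.0101)
∠(n_1, n_5) = 114.50°
δ = |180° − 114.50°| = 65.50°
65.50° ≤ 2α = 66.05°  →  valid

δ = 65.50°, valid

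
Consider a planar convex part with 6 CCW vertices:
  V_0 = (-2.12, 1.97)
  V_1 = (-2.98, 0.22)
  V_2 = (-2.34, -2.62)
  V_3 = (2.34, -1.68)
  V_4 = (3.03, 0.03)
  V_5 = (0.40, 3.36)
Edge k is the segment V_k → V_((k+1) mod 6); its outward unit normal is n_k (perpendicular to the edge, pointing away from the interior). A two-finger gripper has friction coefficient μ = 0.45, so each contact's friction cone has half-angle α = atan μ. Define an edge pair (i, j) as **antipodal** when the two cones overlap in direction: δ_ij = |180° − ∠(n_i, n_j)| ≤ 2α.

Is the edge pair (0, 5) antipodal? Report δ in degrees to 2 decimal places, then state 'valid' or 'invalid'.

α = atan 0.45 = 24.23°;  2α = 48.46°
edge 0: e_0 = (-0.86, -1.75);  n_0 = (-0.8975, +0.4410)
edge 5: e_5 = (-2.52, -1.39);  n_5 = (-0.4830, +0.8756)
∠(n_0, n_5) = 34.95°
δ = |180° − 34.95°| = 145.05°
145.05° > 2α = 48.46°  →  invalid

δ = 145.05°, invalid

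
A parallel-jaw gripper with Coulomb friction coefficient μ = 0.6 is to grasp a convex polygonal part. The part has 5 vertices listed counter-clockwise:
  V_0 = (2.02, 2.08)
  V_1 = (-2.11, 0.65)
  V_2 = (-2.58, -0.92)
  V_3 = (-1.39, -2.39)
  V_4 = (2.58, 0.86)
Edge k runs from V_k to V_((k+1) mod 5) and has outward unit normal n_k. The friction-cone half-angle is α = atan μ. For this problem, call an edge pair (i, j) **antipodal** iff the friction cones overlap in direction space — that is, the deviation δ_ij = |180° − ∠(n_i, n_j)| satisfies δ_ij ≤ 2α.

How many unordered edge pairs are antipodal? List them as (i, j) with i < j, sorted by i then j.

α = atan 0.6 = 30.96°;  2α = 61.93°
n_0 = (-0.3272, +0.9450)
n_1 = (-0.9580, +0.2868)
n_2 = (-0.7772, -0.6292)
n_3 = (+0.6335, -0.7738)
n_4 = (+0.9088, +0.4172)
  (0,1): δ = 125.76°  ·
  (0,2): δ = 70.11°  ·
  (0,3): δ = 20.21°  ✓
  (0,4): δ = 95.56°  ·
  (1,2): δ = 124.34°  ·
  (1,3): δ = 34.03°  ✓
  (1,4): δ = 41.32°  ✓
  (2,3): δ = 89.69°  ·
  (2,4): δ = 14.34°  ✓
  (3,4): δ = 104.65°  ·
antipodal pairs: 4

count = 4; pairs: (0,3), (1,3), (1,4), (2,4)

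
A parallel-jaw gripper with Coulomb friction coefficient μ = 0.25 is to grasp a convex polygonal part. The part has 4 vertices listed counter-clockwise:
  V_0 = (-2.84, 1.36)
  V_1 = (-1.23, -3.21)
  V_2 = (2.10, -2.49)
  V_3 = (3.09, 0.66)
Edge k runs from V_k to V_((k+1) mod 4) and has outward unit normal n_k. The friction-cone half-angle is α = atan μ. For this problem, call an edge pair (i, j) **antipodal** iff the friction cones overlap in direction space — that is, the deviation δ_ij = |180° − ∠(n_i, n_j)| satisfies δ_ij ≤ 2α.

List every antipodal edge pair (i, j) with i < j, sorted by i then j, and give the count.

count = 1; pairs: (1,3)

α = atan 0.25 = 14.04°;  2α = 28.07°
n_0 = (-0.9432, -0.3323)
n_1 = (+0.2113, -0.9774)
n_2 = (+0.9540, -0.2998)
n_3 = (+0.1172, +0.9931)
  (0,1): δ = 97.21°  ·
  (0,2): δ = 36.85°  ·
  (0,3): δ = 63.86°  ·
  (1,2): δ = 119.65°  ·
  (1,3): δ = 18.93°  ✓
  (2,3): δ = 79.29°  ·
antipodal pairs: 1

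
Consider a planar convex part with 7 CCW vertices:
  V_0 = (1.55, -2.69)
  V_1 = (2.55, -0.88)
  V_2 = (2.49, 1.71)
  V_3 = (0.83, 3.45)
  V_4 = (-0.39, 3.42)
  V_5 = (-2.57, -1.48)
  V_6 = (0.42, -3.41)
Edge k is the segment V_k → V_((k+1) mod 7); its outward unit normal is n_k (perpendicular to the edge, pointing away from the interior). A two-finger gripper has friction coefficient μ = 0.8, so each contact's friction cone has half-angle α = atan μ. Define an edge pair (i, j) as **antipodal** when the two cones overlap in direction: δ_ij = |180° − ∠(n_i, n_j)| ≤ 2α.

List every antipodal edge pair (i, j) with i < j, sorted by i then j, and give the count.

α = atan 0.8 = 38.66°;  2α = 77.32°
n_0 = (+0.8753, -0.4836)
n_1 = (+0.9997, +0.0232)
n_2 = (+0.7235, +0.6903)
n_3 = (-0.0246, +0.9997)
n_4 = (-0.9137, +0.4065)
n_5 = (-0.5423, -0.8402)
n_6 = (+0.5374, -0.8434)
  (0,1): δ = 149.75°  ·
  (0,2): δ = 107.43°  ·
  (0,3): δ = 59.67°  ✓
  (0,4): δ = 4.94°  ✓
  (0,5): δ = 86.08°  ·
  (0,6): δ = 151.42°  ·
  (1,2): δ = 137.67°  ·
  (1,3): δ = 89.92°  ·
  (1,4): δ = 25.31°  ✓
  (1,5): δ = 55.83°  ✓
  (1,6): δ = 121.18°  ·
  (2,3): δ = 132.24°  ·
  (2,4): δ = 67.64°  ✓
  (2,5): δ = 13.51°  ✓
  (2,6): δ = 78.85°  ·
  (3,4): δ = 115.39°  ·
  (3,5): δ = 34.25°  ✓
  (3,6): δ = 31.10°  ✓
  (4,5): δ = 98.86°  ·
  (4,6): δ = 33.51°  ✓
  (5,6): δ = 114.65°  ·
antipodal pairs: 9

count = 9; pairs: (0,3), (0,4), (1,4), (1,5), (2,4), (2,5), (3,5), (3,6), (4,6)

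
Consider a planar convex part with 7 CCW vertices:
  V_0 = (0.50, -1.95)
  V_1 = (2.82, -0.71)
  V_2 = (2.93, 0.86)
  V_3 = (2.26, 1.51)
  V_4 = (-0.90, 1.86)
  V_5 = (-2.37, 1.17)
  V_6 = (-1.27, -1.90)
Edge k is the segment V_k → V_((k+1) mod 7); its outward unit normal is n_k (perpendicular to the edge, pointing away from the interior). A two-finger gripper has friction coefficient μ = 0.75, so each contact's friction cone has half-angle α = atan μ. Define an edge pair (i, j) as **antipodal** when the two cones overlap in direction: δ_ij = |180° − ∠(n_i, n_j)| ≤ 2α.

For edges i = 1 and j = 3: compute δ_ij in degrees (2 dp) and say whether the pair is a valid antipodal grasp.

δ = 92.31°, invalid

α = atan 0.75 = 36.87°;  2α = 73.74°
edge 1: e_1 = (+0.11, +1.57);  n_1 = (+0.9976, -0.0699)
edge 3: e_3 = (-3.16, +0.35);  n_3 = (+0.1101, +0.9939)
∠(n_1, n_3) = 87.69°
δ = |180° − 87.69°| = 92.31°
92.31° > 2α = 73.74°  →  invalid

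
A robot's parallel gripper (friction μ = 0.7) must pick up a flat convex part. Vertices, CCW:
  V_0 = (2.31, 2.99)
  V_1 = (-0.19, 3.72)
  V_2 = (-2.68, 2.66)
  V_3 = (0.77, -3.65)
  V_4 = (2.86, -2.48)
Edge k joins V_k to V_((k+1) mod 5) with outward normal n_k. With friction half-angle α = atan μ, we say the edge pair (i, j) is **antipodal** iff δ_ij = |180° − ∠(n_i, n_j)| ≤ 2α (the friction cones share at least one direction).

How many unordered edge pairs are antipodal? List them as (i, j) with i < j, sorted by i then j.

α = atan 0.7 = 34.99°;  2α = 69.98°
n_0 = (+0.2803, +0.9599)
n_1 = (-0.3917, +0.9201)
n_2 = (-0.8774, -0.4797)
n_3 = (+0.4885, -0.8726)
n_4 = (+0.9950, +0.1000)
  (0,1): δ = 140.66°  ·
  (0,2): δ = 45.05°  ✓
  (0,3): δ = 45.52°  ✓
  (0,4): δ = 112.02°  ·
  (1,2): δ = 84.39°  ·
  (1,3): δ = 6.18°  ✓
  (1,4): δ = 72.68°  ·
  (2,3): δ = 89.43°  ·
  (2,4): δ = 22.93°  ✓
  (3,4): δ = 113.50°  ·
antipodal pairs: 4

count = 4; pairs: (0,2), (0,3), (1,3), (2,4)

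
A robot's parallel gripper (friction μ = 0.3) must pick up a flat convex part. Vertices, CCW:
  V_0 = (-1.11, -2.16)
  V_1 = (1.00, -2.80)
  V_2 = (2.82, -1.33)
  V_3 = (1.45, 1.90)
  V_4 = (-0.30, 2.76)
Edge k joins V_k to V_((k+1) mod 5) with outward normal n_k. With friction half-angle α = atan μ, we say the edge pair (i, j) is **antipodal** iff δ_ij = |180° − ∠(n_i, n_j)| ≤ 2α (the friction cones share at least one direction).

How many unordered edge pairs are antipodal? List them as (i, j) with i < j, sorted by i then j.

α = atan 0.3 = 16.70°;  2α = 33.40°
n_0 = (-0.2903, -0.9569)
n_1 = (+0.6283, -0.7779)
n_2 = (+0.9206, +0.3905)
n_3 = (+0.4410, +0.8975)
n_4 = (-0.9867, +0.1624)
  (0,1): δ = 124.20°  ·
  (0,2): δ = 50.14°  ·
  (0,3): δ = 9.30°  ✓
  (0,4): δ = 97.52°  ·
  (1,2): δ = 105.94°  ·
  (1,3): δ = 65.10°  ·
  (1,4): δ = 41.72°  ·
  (2,3): δ = 139.15°  ·
  (2,4): δ = 32.33°  ✓
  (3,4): δ = 73.18°  ·
antipodal pairs: 2

count = 2; pairs: (0,3), (2,4)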